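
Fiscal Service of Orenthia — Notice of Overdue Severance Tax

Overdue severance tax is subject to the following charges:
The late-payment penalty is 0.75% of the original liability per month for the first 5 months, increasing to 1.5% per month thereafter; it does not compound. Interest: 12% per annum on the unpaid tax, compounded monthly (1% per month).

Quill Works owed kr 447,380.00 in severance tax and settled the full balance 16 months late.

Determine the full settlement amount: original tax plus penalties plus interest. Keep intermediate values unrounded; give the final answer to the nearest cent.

kr 615,182.68

Penalty, months 1–5: 5 × 0.75% × kr 447,380.00 = kr 16,776.75
Penalty, months 6–16: 11 × 1.5% × kr 447,380.00 = kr 73,817.70
Interest: kr 447,380.00 × ((1 + 0.01)^16 − 1) = kr 447,380.00 × 0.1725786… = kr 77,208.2342…
Total = kr 447,380.00 + kr 90,594.4500 + kr 77,208.2342… = kr 615,182.68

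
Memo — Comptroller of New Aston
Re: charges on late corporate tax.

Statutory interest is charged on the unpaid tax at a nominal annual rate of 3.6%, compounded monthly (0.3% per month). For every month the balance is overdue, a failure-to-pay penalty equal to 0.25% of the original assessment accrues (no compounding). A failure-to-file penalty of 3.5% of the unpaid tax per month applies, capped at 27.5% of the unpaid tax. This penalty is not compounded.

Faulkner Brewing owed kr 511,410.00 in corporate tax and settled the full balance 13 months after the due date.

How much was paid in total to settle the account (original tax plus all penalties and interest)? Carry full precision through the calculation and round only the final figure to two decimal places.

Failure-to-file: 13 × 3.5% × kr 511,410.00 = kr 232,691.55, capped at 27.5% × kr 511,410.00 = kr 140,637.75
Failure-to-pay penalty: 13 × 0.25% × kr 511,410.00 = kr 16,620.83…
Interest: kr 511,410.00 × ((1 + 0.003)^13 − 1) = kr 511,410.00 × 0.0397098… = kr 20,307.9787…
Total = kr 511,410.00 + kr 157,258.5750 + kr 20,307.9787… = kr 688,976.55

kr 688,976.55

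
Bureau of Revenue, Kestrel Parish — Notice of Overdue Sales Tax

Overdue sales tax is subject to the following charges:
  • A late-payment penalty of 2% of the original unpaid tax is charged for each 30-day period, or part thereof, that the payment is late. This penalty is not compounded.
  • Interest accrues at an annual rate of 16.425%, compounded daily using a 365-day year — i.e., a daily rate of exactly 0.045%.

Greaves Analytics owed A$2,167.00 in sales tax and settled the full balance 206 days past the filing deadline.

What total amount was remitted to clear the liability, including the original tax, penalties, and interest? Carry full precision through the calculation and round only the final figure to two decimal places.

A$2,680.82

Penalty periods: ⌈206/30⌉ = 7; penalty = 7 × 2% × A$2,167.00 = A$303.38
Interest: A$2,167.00 × ((1 + 0.00045)^206 − 1) = A$2,167.00 × 0.09710967… = A$210.4367…
Total = A$2,167.00 + A$303.3800 + A$210.4367… = A$2,680.82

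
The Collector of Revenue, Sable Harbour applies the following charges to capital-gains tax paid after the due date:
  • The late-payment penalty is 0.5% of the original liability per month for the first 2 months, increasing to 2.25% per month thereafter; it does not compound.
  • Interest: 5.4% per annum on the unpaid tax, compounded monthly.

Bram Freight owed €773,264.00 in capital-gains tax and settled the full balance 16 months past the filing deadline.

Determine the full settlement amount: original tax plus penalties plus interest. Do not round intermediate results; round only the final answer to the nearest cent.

€1,082,168.88

Penalty, months 1–2: 2 × 0.5% × €773,264.00 = €7,732.64
Penalty, months 3–16: 14 × 2.25% × €773,264.00 = €243,578.16
Interest (5.4%/yr ÷ 12 = 0.45%/month): €773,264.00 × ((1 + 0.0045)^16 − 1) = €57,594.0826…
Total = €773,264.00 + €251,310.8000 + €57,594.0826… = €1,082,168.88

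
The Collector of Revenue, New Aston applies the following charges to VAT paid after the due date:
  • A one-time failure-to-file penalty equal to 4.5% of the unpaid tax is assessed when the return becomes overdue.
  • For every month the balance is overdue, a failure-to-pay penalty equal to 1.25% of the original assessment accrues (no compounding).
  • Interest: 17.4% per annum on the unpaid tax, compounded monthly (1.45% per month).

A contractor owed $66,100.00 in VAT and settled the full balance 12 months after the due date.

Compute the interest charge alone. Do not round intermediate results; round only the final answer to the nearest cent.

$12,464.45

Interest: $66,100.00 × ((1 + 0.0145)^12 − 1) = $66,100.00 × 0.1885696… = $12,464.4503…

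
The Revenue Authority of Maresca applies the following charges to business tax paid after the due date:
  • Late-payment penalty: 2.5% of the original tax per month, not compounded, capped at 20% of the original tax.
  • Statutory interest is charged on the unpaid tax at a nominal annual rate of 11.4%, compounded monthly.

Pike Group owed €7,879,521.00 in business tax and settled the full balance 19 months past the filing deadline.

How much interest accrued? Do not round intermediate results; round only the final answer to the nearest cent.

Interest (11.4%/yr ÷ 12 = 0.95%/month): €7,879,521.00 × ((1 + 0.0095)^19 − 1) = €1,550,658.5038…

€1,550,658.50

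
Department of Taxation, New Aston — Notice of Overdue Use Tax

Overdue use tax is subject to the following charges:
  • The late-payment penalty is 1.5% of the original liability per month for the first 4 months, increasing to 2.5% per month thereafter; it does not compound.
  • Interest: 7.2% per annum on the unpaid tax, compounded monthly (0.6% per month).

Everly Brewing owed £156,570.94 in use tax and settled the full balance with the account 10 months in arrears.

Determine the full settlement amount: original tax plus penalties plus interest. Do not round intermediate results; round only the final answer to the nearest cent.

£199,102.84

Penalty, months 1–4: 4 × 1.5% × £156,570.94 = £9,394.26…
Penalty, months 5–10: 6 × 2.5% × £156,570.94 = £23,485.64…
Interest: £156,570.94 × ((1 + 0.006)^10 − 1) = £156,570.94 × 0.0616462… = £9,652.0026…
Total = £156,570.94 + £32,879.8974 + £9,652.0026… = £199,102.84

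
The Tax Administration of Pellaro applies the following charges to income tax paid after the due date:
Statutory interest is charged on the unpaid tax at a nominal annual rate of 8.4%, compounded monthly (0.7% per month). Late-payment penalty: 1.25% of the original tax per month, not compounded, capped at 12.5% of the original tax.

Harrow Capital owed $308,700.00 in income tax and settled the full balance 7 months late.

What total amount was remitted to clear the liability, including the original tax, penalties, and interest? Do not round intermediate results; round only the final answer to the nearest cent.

Penalty: 7 × 1.25% × $308,700.00 = $27,011.25 (below the 12.5% cap of $38,587.50)
Interest: $308,700.00 × ((1 + 0.007)^7 − 1) = $308,700.00 × 0.0500411… = $15,447.6843…
Total = $308,700.00 + $27,011.2500 + $15,447.6843… = $351,158.93

$351,158.93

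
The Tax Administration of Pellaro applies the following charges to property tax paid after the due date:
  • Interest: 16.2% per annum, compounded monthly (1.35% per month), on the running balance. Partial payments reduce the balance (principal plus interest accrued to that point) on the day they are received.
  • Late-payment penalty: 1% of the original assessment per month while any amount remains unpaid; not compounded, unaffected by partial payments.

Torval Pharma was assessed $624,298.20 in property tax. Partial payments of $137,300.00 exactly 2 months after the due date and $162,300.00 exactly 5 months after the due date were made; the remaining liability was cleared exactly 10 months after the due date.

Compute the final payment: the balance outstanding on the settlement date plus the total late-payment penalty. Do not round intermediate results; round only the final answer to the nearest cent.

Balance at month 2: $624,298.2000 × (1 + 0.0135)^2 = $641,268.0297…
After $137,300.00 payment: $641,268.0297… − $137,300.00 = $503,968.0297…
Balance at month 5: $503,968.0297… × (1 + 0.0135)^3 = $524,655.5194…
After $162,300.00 payment: $524,655.5194… − $162,300.00 = $362,355.5194…
Balance at month 10: $362,355.5194… × (1 + 0.0135)^5 = $387,483.8856…
Penalty: 10 × 1% × $624,298.20 = $62,429.82
Final settlement = outstanding balance + penalty = $387,483.8856… + $62,429.82 = $449,913.71

$449,913.71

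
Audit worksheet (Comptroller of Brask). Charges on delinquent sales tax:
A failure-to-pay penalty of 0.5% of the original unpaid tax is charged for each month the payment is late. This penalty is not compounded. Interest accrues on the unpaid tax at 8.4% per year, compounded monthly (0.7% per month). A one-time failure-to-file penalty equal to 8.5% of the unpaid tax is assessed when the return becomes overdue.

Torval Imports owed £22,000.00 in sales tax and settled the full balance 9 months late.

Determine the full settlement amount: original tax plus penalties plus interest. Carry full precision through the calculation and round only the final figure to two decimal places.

£26,285.45

Failure-to-file penalty: 8.5% × £22,000.00 = £1,870.00
Failure-to-pay penalty = 0.5% × £22,000.00 × 9 mo = £990.00
Interest: £22,000.00 × ((1 + 0.007)^9 − 1) = £22,000.00 × 0.0647931… = £1,425.4486…
Total = £22,000.00 + £2,860.0000 + £1,425.4486… = £26,285.45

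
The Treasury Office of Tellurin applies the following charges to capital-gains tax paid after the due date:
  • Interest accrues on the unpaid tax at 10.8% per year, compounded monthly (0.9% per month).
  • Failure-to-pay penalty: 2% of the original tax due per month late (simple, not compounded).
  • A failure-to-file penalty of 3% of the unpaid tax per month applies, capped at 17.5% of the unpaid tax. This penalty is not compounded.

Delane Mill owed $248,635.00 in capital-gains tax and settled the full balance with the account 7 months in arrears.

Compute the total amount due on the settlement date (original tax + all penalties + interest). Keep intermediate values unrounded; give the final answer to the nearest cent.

Failure-to-file: 7 × 3% × $248,635.00 = $52,213.35, capped at 17.5% × $248,635.00 = $43,511.13…
Failure-to-pay penalty = 2% × $248,635.00 × 7 mo = $34,808.90
Interest: $248,635.00 × ((1 + 0.009)^7 − 1) = $248,635.00 × 0.0647267… = $16,093.3345…
Total = $248,635.00 + $78,320.0250 + $16,093.3345… = $343,048.36

$343,048.36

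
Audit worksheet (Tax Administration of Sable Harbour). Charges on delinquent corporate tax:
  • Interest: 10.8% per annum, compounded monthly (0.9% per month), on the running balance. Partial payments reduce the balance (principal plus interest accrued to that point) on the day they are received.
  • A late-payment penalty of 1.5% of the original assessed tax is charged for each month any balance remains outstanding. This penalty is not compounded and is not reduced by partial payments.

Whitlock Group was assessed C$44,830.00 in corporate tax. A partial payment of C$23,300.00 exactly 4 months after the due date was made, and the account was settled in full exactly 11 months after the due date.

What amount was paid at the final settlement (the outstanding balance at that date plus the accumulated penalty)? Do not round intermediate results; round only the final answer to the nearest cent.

Balance at month 4: C$44,830.0000 × (1 + 0.009)^4 = C$46,465.7984…
After C$23,300.00 payment: C$46,465.7984… − C$23,300.00 = C$23,165.7984…
Balance at month 11: C$23,165.7984… × (1 + 0.009)^7 = C$24,665.2451…
Penalty: 11 × 1.5% × C$44,830.00 = C$7,396.95
Final settlement = outstanding balance + penalty = C$24,665.2451… + C$7,396.95 = C$32,062.20

C$32,062.20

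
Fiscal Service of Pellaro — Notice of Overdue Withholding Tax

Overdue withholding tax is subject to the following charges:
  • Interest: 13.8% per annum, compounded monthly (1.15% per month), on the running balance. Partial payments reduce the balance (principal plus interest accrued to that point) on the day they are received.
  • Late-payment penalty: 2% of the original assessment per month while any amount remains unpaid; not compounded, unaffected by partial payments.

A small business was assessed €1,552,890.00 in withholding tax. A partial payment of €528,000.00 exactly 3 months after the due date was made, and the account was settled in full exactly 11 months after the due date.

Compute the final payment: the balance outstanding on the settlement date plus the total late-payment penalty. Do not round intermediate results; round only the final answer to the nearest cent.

€1,524,083.71

Balance at month 3: €1,552,890.0000 × (1 + 0.0115)^3 = €1,607,083.1759…
After €528,000.00 payment: €1,607,083.1759… − €528,000.00 = €1,079,083.1759…
Balance at month 11: €1,079,083.1759… × (1 + 0.0115)^8 = €1,182,447.9108…
Penalty: 11 × 2% × €1,552,890.00 = €341,635.80
Final settlement = outstanding balance + penalty = €1,182,447.9108… + €341,635.80 = €1,524,083.71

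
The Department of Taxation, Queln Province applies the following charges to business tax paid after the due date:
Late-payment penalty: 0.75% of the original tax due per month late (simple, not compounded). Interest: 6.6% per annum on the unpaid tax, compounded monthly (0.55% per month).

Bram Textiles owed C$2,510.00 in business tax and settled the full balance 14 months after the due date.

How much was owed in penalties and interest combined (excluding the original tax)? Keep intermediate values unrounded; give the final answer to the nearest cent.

Late-payment penalty = 0.75% × C$2,510.00 × 14 mo = C$263.55
Interest: C$2,510.00 × ((1 + 0.0055)^14 − 1) = C$2,510.00 × 0.0798142… = C$200.3337…
Penalties + interest = C$263.5500 + C$200.3337… = C$463.88

C$463.88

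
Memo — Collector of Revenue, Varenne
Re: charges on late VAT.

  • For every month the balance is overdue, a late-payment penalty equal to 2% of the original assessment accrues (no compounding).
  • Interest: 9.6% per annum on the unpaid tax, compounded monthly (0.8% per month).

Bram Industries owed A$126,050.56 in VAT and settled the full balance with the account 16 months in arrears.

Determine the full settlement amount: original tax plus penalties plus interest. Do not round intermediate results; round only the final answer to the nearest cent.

A$183,526.38

Late-payment penalty = 2% × A$126,050.56 × 16 mo = A$40,336.18…
Interest: A$126,050.56 × ((1 + 0.008)^16 − 1) = A$126,050.56 × 0.1359743… = A$17,139.6392…
Total = A$126,050.56 + A$40,336.1792 + A$17,139.6392… = A$183,526.38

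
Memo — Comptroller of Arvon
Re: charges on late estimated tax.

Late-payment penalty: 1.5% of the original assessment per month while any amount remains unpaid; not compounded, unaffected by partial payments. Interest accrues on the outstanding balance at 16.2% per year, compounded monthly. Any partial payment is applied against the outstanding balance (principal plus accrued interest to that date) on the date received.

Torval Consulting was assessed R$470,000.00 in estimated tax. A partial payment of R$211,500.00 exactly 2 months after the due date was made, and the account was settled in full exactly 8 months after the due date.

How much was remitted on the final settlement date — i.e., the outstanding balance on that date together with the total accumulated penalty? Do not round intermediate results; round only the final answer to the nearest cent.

Monthly rate = 16.2% ÷ 12 = 1.35%
Balance at month 2: R$470,000.0000 × (1 + 0.0135)^2 = R$482,775.6575
After R$211,500.00 payment: R$482,775.6575 − R$211,500.00 = R$271,275.6575
Balance at month 8: R$271,275.6575 × (1 + 0.0135)^6 = R$294,004.0703…
Penalty: 8 × 1.5% × R$470,000.00 = R$56,400.00
Final settlement = outstanding balance + penalty = R$294,004.0703… + R$56,400.00 = R$350,404.07

R$350,404.07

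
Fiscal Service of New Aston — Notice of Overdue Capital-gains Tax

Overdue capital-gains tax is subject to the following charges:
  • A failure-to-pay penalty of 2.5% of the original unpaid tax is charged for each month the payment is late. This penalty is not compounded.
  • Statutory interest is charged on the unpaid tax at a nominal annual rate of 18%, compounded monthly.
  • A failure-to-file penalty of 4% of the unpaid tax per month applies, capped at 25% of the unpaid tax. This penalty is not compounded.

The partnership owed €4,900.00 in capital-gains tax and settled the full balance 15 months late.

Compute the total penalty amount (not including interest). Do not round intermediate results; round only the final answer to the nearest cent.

Failure-to-file: 15 × 4% × €4,900.00 = €2,940.00, capped at 25% × €4,900.00 = €1,225.00
Failure-to-pay penalty = 2.5% × €4,900.00 × 15 mo = €1,837.50
Total penalty = €1,225.00 + €1,837.50 = €3,062.50

€3,062.50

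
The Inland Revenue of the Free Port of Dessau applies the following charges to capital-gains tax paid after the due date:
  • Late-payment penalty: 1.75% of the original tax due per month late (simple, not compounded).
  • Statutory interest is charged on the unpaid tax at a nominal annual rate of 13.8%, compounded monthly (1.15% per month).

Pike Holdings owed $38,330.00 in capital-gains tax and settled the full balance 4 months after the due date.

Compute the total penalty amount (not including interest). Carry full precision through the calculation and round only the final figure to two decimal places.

$2,683.10

Late-payment penalty = 1.75% × $38,330.00 × 4 mo = $2,683.10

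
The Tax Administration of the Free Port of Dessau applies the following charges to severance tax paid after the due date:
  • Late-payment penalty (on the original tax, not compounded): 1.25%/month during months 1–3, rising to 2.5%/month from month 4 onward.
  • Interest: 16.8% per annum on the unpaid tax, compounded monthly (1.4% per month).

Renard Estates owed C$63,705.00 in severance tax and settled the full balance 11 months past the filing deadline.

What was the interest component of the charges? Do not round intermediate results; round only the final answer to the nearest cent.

C$10,526.98

Interest: C$63,705.00 × ((1 + 0.014)^11 − 1) = C$63,705.00 × 0.1652457… = C$10,526.9766…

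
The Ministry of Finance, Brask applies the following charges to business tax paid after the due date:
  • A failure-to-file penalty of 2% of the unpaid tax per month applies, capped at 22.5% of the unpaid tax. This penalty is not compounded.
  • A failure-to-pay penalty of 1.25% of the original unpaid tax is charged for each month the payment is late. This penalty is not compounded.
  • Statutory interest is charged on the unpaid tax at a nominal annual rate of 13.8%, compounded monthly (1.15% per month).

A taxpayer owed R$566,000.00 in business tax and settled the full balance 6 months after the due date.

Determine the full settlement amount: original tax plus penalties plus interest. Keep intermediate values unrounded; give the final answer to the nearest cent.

R$716,564.17

Failure-to-file: 6 × 2% × R$566,000.00 = R$67,920.00 (under the 22.5% cap)
Failure-to-pay penalty: 6 × 1.25% × R$566,000.00 = R$42,450.00
Interest: R$566,000.00 × ((1 + 0.0115)^6 − 1) = R$566,000.00 × 0.0710144… = R$40,194.1680…
Total = R$566,000.00 + R$110,370.0000 + R$40,194.1680… = R$716,564.17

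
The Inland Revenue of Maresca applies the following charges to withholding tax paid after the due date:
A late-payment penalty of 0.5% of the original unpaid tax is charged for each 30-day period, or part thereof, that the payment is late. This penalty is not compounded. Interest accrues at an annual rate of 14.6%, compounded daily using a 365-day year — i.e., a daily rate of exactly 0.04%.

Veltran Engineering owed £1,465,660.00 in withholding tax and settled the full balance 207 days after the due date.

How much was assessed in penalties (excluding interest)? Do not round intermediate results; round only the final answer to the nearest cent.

£51,298.10

Penalty periods: ⌈207/30⌉ = 7; penalty = 7 × 0.5% × £1,465,660.00 = £51,298.10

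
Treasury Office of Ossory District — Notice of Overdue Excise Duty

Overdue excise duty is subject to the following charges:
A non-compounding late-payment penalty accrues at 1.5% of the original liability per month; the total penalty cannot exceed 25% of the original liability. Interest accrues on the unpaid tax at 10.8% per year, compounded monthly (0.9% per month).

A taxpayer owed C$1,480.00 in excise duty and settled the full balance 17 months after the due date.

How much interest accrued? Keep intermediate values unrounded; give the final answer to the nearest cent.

Interest: C$1,480.00 × ((1 + 0.009)^17 − 1) = C$1,480.00 × 0.1645277… = C$243.5010…

C$243.50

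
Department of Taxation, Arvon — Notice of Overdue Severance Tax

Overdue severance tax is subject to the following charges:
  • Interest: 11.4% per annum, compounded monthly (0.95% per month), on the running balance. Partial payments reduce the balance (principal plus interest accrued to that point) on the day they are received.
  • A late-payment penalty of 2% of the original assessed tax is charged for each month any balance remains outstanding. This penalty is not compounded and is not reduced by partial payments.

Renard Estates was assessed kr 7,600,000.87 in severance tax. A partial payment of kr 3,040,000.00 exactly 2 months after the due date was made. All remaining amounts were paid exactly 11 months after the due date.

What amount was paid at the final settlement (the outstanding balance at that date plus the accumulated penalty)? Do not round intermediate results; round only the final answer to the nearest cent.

kr 6,795,002.46

Balance at month 2: kr 7,600,000.8700 × (1 + 0.0095)^2 = kr 7,745,086.7866…
After kr 3,040,000.00 payment: kr 7,745,086.7866… − kr 3,040,000.00 = kr 4,705,086.7866…
Balance at month 11: kr 4,705,086.7866… × (1 + 0.0095)^9 = kr 5,123,002.2667…
Penalty: 11 × 2% × kr 7,600,000.87 = kr 1,672,000.19…
Final settlement = outstanding balance + penalty = kr 5,123,002.2667… + kr 1,672,000.19… = kr 6,795,002.46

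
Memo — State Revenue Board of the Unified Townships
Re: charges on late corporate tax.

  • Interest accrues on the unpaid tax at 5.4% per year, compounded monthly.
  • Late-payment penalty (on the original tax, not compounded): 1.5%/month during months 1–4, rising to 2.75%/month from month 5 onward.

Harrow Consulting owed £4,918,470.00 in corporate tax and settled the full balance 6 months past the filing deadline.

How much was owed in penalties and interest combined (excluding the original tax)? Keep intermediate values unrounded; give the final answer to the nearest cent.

£699,925.72

Penalty, months 1–4: 4 × 1.5% × £4,918,470.00 = £295,108.20
Penalty, months 5–6: 2 × 2.75% × £4,918,470.00 = £270,515.85
Interest (5.4%/yr ÷ 12 = 0.45%/month): £4,918,470.00 × ((1 + 0.0045)^6 − 1) = £134,301.6695…
Penalties + interest = £565,624.0500 + £134,301.6695… = £699,925.72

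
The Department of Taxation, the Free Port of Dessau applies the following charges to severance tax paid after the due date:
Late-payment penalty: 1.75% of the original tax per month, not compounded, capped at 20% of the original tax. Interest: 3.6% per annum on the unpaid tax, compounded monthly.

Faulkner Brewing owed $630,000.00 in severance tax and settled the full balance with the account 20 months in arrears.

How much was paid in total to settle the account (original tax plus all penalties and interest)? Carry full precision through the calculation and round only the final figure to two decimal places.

Penalty (uncapped): 20 × 1.75% × $630,000.00 = $220,500.00; cap = 20% × $630,000.00 = $126,000.00 → penalty = $126,000.00
Interest (3.6%/yr ÷ 12 = 0.3%/month): $630,000.00 × ((1 + 0.003)^20 − 1) = $38,896.9410…
Total = $630,000.00 + $126,000.0000 + $38,896.9410… = $794,896.94

$794,896.94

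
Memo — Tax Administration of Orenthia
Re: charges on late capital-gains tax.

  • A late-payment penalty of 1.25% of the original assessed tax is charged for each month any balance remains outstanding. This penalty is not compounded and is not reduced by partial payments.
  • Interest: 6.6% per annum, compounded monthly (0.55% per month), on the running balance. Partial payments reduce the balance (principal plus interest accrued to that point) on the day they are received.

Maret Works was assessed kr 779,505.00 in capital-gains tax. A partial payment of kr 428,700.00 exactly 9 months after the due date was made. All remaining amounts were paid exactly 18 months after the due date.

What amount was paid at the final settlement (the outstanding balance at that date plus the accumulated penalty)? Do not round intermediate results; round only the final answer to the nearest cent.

kr 585,386.86

Balance at month 9: kr 779,505.0000 × (1 + 0.0055)^9 = kr 818,950.3628…
After kr 428,700.00 payment: kr 818,950.3628… − kr 428,700.00 = kr 390,250.3628…
Balance at month 18: kr 390,250.3628… × (1 + 0.0055)^9 = kr 409,998.2376…
Penalty: 18 × 1.25% × kr 779,505.00 = kr 175,388.63…
Final settlement = outstanding balance + penalty = kr 409,998.2376… + kr 175,388.63… = kr 585,386.86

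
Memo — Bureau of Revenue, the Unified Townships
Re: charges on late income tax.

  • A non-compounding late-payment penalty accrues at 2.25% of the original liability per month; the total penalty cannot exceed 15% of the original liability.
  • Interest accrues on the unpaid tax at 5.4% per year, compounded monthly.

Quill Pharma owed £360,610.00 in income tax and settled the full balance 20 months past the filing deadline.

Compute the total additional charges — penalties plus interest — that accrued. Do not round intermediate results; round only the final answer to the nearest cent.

Penalty (uncapped): 20 × 2.25% × £360,610.00 = £162,274.50; cap = 15% × £360,610.00 = £54,091.50 → penalty = £54,091.50
Interest (5.4%/yr ÷ 12 = 0.45%/month): £360,610.00 × ((1 + 0.0045)^20 − 1) = £33,880.5349…
Penalties + interest = £54,091.5000 + £33,880.5349… = £87,972.03

£87,972.03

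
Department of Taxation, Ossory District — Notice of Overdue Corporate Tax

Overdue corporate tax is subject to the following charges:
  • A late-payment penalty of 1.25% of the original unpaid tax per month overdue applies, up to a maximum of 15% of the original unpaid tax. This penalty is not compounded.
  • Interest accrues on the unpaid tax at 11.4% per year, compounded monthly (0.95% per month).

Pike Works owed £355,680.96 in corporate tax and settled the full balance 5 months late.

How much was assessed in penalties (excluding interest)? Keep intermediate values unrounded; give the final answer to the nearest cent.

Penalty: 5 × 1.25% × £355,680.96 = £22,230.06 (below the 15% cap of £53,352.14…)

£22,230.06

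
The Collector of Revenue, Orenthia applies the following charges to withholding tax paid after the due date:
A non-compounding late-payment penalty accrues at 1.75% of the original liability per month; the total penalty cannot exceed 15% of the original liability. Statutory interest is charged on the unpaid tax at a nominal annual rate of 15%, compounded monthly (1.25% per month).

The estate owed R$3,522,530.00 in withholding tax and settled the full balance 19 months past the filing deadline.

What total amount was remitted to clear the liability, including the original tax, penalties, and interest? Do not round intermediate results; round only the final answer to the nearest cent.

R$4,988,640.84

Penalty (uncapped): 19 × 1.75% × R$3,522,530.00 = R$1,171,241.23…; cap = 15% × R$3,522,530.00 = R$528,379.50 → penalty = R$528,379.50
Interest: R$3,522,530.00 × ((1 + 0.0125)^19 − 1) = R$3,522,530.00 × 0.2662096… = R$937,731.3430…
Total = R$3,522,530.00 + R$528,379.5000 + R$937,731.3430… = R$4,988,640.84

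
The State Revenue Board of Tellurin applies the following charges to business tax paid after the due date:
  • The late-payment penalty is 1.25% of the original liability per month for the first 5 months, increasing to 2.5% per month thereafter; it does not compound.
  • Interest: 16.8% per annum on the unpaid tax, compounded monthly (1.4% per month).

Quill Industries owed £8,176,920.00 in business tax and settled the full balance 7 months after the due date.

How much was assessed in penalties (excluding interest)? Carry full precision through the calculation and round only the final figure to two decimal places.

£919,903.50

Penalty, months 1–5: 5 × 1.25% × £8,176,920.00 = £511,057.50
Penalty, months 6–7: 2 × 2.5% × £8,176,920.00 = £408,846.00
Total penalty = £511,057.50 + £408,846.00 = £919,903.50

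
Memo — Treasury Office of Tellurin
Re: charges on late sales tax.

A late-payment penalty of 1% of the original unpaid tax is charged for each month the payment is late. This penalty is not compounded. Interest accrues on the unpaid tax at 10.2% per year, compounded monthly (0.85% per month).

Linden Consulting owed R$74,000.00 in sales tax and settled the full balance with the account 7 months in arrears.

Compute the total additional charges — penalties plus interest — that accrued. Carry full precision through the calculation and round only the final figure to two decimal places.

R$9,696.88

Late-payment penalty: 7 × 1% × R$74,000.00 = R$5,180.00
Interest: R$74,000.00 × ((1 + 0.0085)^7 − 1) = R$74,000.00 × 0.0610389… = R$4,516.8807…
Penalties + interest = R$5,180.0000 + R$4,516.8807… = R$9,696.88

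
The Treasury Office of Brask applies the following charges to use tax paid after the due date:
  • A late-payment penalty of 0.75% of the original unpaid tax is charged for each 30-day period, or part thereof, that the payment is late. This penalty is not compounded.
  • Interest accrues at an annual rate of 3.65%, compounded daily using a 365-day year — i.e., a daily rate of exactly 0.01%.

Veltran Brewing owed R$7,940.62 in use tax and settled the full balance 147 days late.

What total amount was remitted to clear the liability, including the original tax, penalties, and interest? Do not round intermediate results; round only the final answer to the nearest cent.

Penalty periods: ⌈147/30⌉ = 5; penalty = 5 × 0.75% × R$7,940.62 = R$297.77…
Interest: R$7,940.62 × ((1 + 0.0001)^147 − 1) = R$7,940.62 × 0.01480783… = R$117.5834…
Total = R$7,940.62 + R$297.7733… + R$117.5834… = R$8,355.98

R$8,355.98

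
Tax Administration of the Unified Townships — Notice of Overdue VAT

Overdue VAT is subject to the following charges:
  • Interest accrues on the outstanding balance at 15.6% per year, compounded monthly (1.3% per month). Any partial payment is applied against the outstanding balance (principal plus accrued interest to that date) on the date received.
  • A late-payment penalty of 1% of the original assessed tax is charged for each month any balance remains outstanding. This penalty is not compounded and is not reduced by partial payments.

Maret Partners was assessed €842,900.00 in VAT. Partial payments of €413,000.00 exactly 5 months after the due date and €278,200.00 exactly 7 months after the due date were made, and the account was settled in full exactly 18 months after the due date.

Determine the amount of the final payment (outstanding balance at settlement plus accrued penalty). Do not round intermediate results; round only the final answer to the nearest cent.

€406,061.71

Balance at month 5: €842,900.0000 × (1 + 0.013)^5 = €899,131.6402…
After €413,000.00 payment: €899,131.6402… − €413,000.00 = €486,131.6402…
Balance at month 7: €486,131.6402… × (1 + 0.013)^2 = €498,853.2191…
After €278,200.00 payment: €498,853.2191… − €278,200.00 = €220,653.2191…
Balance at month 18: €220,653.2191… × (1 + 0.013)^11 = €254,339.7070…
Penalty: 18 × 1% × €842,900.00 = €151,722.00
Final settlement = outstanding balance + penalty = €254,339.7070… + €151,722.00 = €406,061.71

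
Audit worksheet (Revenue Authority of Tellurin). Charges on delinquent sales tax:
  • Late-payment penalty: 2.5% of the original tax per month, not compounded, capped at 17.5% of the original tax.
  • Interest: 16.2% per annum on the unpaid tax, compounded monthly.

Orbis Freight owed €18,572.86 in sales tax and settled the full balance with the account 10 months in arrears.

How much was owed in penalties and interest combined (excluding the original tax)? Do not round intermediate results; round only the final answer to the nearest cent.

Penalty (uncapped): 10 × 2.5% × €18,572.86 = €4,643.22…; cap = 17.5% × €18,572.86 = €3,250.25… → penalty = €3,250.25…
Interest (16.2%/yr ÷ 12 = 1.35%/month): €18,572.86 × ((1 + 0.0135)^10 − 1) = €2,665.2720…
Penalties + interest = €3,250.2505 + €2,665.2720… = €5,915.52

€5,915.52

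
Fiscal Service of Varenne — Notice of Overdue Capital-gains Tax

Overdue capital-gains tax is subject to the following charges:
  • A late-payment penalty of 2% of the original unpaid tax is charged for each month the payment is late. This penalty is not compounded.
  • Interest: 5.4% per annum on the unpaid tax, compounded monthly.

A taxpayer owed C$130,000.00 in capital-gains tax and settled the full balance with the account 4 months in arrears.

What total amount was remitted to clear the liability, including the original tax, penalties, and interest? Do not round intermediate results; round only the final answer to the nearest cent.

C$142,755.84

Late-payment penalty: 4 × 2% × C$130,000.00 = C$10,400.00
Interest (5.4%/yr ÷ 12 = 0.45%/month): C$130,000.00 × ((1 + 0.0045)^4 − 1) = C$2,355.8424…
Total = C$130,000.00 + C$10,400.0000 + C$2,355.8424… = C$142,755.84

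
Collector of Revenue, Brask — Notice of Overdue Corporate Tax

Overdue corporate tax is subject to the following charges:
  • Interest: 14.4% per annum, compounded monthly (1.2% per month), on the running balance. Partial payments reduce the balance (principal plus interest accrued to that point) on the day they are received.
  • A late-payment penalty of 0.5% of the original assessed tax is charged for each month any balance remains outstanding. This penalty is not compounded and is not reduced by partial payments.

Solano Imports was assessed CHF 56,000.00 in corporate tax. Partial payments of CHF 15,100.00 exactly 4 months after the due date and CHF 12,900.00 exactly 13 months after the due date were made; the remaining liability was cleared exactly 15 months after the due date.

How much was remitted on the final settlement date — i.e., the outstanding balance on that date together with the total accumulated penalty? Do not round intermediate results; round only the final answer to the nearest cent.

CHF 40,743.72

Balance at month 4: CHF 56,000.0000 × (1 + 0.012)^4 = CHF 58,736.7722…
After CHF 15,100.00 payment: CHF 58,736.7722… − CHF 15,100.00 = CHF 43,636.7722…
Balance at month 13: CHF 43,636.7722… × (1 + 0.012)^9 = CHF 48,582.2060…
After CHF 12,900.00 payment: CHF 48,582.2060… − CHF 12,900.00 = CHF 35,682.2060…
Balance at month 15: CHF 35,682.2060… × (1 + 0.012)^2 = CHF 36,543.7172…
Penalty: 15 × 0.5% × CHF 56,000.00 = CHF 4,200.00
Final settlement = outstanding balance + penalty = CHF 36,543.7172… + CHF 4,200.00 = CHF 40,743.72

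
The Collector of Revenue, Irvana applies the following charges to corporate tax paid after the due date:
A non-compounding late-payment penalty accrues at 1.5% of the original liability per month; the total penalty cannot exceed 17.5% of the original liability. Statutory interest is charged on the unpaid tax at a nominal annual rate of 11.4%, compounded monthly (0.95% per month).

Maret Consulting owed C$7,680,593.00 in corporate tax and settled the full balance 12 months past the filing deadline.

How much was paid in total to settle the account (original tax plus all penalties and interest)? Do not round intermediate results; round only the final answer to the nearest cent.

C$9,947,514.00

Penalty (uncapped): 12 × 1.5% × C$7,680,593.00 = C$1,382,506.74; cap = 17.5% × C$7,680,593.00 = C$1,344,103.78… → penalty = C$1,344,103.78…
Interest: C$7,680,593.00 × ((1 + 0.0095)^12 − 1) = C$7,680,593.00 × 0.1201492… = C$922,817.2295…
Total = C$7,680,593.00 + C$1,344,103.7750 + C$922,817.2295… = C$9,947,514.00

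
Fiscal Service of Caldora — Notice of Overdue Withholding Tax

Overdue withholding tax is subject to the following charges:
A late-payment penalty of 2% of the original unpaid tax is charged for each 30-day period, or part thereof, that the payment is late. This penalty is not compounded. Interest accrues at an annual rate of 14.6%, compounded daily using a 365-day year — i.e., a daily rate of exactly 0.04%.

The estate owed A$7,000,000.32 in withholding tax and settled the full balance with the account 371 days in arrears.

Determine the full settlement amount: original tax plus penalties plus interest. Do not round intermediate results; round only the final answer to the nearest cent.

A$9,939,597.09

Penalty periods: ⌈371/30⌉ = 13; penalty = 13 × 2% × A$7,000,000.32 = A$1,820,000.08…
Interest: A$7,000,000.32 × ((1 + 0.0004)^371 − 1) = A$7,000,000.32 × 0.15994238… = A$1,119,596.6823…
Total = A$7,000,000.32 + A$1,820,000.0832 + A$1,119,596.6823… = A$9,939,597.09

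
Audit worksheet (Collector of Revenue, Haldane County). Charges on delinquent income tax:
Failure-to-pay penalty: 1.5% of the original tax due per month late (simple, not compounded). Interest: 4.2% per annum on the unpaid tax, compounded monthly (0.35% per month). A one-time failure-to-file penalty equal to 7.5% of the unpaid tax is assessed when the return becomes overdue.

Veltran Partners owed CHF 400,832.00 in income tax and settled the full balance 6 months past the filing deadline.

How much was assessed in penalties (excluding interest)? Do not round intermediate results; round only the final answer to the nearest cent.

CHF 66,137.28

Failure-to-file penalty: 7.5% × CHF 400,832.00 = CHF 30,062.40
Failure-to-pay penalty: 6 × 1.5% × CHF 400,832.00 = CHF 36,074.88
Total penalty = CHF 30,062.40 + CHF 36,074.88 = CHF 66,137.28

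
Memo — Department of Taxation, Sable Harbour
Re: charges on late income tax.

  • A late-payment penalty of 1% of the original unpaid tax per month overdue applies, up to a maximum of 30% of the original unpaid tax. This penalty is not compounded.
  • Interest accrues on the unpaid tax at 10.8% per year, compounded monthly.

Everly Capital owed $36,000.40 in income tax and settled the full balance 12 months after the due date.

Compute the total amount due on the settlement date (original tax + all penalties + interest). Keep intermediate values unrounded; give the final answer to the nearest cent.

Penalty: 12 × 1% × $36,000.40 = $4,320.05… (below the 30% cap of $10,800.12)
Interest (10.8%/yr ÷ 12 = 0.9%/month): $36,000.40 × ((1 + 0.009)^12 − 1) = $4,086.3937…
Total = $36,000.40 + $4,320.0480 + $4,086.3937… = $44,406.84

$44,406.84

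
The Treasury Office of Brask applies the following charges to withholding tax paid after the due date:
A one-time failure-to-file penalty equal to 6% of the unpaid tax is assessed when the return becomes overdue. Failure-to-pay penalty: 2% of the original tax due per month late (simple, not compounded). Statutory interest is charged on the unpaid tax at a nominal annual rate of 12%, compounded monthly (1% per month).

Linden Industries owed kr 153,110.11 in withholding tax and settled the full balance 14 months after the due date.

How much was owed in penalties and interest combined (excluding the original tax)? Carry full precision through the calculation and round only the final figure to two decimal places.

kr 74,943.45

Failure-to-file penalty: 6% × kr 153,110.11 = kr 9,186.61…
Failure-to-pay penalty = 2% × kr 153,110.11 × 14 mo = kr 42,870.83…
Interest: kr 153,110.11 × ((1 + 0.01)^14 − 1) = kr 153,110.11 × 0.1494742… = kr 22,886.0132…
Penalties + interest = kr 52,057.4374 + kr 22,886.0132… = kr 74,943.45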